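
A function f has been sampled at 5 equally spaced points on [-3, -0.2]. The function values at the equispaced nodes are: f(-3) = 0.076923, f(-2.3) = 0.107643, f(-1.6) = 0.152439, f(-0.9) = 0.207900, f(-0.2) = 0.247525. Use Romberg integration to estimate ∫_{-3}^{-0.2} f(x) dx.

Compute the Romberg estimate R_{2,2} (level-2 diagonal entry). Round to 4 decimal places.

R_{0,0} (trapezoid, 1 panel, h=2.8000): 0.454227
R_{1,0} (trapezoid, 2 panels, h=1.4000): 0.440528
R_{2,0} (trapezoid, 4 panels, h=0.7000): 0.441144
R_{1,1} = 0.440528 + (0.440528 − 0.454227)/3 = 0.435962
R_{2,1} = 0.441144 + (0.441144 − 0.440528)/3 = 0.441349
R_{2,2} = 0.441349 + (0.441349 − 0.435962)/15 = 0.441708

0.4417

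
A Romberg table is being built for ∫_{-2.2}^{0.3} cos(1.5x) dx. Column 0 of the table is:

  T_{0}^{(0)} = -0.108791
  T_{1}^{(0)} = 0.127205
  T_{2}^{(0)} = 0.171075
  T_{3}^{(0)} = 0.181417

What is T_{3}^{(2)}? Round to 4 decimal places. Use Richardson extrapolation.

T_{2}^{(1)} = (4·0.171075 − 0.127205) / 3 = 0.185698
T_{3}^{(1)} = 0.181417 + (0.181417 − 0.171075)/3 = 0.184864
T_{3}^{(2)} = (16·0.184864 − 0.185698) / 15 = 0.184808
(Column j=1 coincides with Simpson's rule on the same nodes.)

0.1848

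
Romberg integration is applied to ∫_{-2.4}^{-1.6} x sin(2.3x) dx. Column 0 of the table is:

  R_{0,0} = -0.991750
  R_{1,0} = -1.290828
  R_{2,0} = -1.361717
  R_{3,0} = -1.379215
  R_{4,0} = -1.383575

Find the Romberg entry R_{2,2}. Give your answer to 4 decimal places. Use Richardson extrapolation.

R_{1,1} = (4·(-1.290828) − (-0.991750)) / 3 = -1.390521
R_{2,1} = (4·(-1.361717) − (-1.290828)) / 3 = -1.385347
R_{2,2} = (16·(-1.385347) − (-1.390521)) / 15 = -1.385002
(Column j=1 coincides with Simpson's rule on the same nodes.)

-1.3850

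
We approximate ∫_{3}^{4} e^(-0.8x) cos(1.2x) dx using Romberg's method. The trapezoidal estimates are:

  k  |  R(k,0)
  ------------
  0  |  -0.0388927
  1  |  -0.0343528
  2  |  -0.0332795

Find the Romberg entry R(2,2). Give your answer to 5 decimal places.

Richardson extrapolation on the trapezoidal column (denominator 4−1=3):
R(1,1) = -0.0343528 + (-0.0343528 − (-0.0388927))/3 = -0.0328395
R(2,1) = -0.0332795 + (-0.0332795 − (-0.0343528))/3 = -0.0329217
R(2,2) = -0.0329217 + (-0.0329217 − (-0.0328395))/15 = -0.0329272

-0.03293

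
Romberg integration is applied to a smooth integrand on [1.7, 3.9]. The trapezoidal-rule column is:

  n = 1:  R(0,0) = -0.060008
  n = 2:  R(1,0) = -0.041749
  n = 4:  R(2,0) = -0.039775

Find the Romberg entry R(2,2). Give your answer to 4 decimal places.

Richardson extrapolation on the trapezoidal column (denominator 4−1=3):
R(1,1) = (4·(-0.041749) − (-0.060008)) / 3 = -0.035663
R(2,1) = -0.039775 + (-0.039775 − (-0.041749))/3 = -0.039117
R(2,2) = (16·(-0.039117) − (-0.035663)) / 15 = -0.039347

-0.0393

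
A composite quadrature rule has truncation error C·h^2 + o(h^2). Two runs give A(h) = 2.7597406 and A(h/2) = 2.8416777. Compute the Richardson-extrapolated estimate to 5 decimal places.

The leading error scales as h^2; refining by a factor of 2 reduces it by 2^2 = 4.
Extrapolated value = (4·A(h/2) − A(h)) / (4 − 1)
= (4·2.8416777 − 2.7597406) / 3
= 8.6069702 / 3 = 2.8689901

2.86899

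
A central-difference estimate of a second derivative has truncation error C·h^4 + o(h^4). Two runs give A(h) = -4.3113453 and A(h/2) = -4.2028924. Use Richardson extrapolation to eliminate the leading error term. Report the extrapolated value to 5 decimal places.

-4.19566

The leading error scales as h^4; refining by a factor of 2 reduces it by 2^4 = 16.
Extrapolated value = (16·A(h/2) − A(h)) / (16 − 1)
= (16·(-4.2028924) − (-4.3113453)) / 15
= -62.9349331 / 15 = -4.1956622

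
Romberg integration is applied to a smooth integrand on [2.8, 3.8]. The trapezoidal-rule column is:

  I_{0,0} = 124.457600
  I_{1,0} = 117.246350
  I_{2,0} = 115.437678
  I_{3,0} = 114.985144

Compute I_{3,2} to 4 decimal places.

114.8343

Richardson extrapolation on the trapezoidal column (denominator 4−1=3):
I_{2,1} = (4·115.437678 − 117.246350) / 3 = 114.834787
I_{3,1} = (4·114.985144 − 115.437678) / 3 = 114.834299
I_{3,2} = 114.834299 + (114.834299 − 114.834787)/15 = 114.834266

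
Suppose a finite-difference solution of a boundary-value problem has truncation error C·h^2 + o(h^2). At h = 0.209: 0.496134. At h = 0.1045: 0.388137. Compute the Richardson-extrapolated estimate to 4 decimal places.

0.3521

The leading error scales as h^2; refining by a factor of 2 reduces it by 2^2 = 4.
Extrapolated value = (4·A(h/2) − A(h)) / (4 − 1)
= (4·0.388137 − 0.496134) / 3
= 1.056414 / 3 = 0.352138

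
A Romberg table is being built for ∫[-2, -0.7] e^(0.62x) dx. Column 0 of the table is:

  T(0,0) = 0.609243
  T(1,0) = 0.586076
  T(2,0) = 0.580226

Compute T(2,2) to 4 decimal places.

Richardson extrapolation on the trapezoidal column (denominator 4−1=3):
T(1,1) = (4·0.586076 − 0.609243) / 3 = 0.578354
T(2,1) = 0.580226 + (0.580226 − 0.586076)/3 = 0.578276
T(2,2) = (16·0.578276 − 0.578354) / 15 = 0.578271

0.5783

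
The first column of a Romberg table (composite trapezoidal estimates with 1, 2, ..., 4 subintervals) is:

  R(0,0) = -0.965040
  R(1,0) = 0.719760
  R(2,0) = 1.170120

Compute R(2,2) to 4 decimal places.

R(1,1) = (4·0.719760 − (-0.965040)) / 3 = 1.281360
R(2,1) = (4·1.170120 − 0.719760) / 3 = 1.320240
R(2,2) = (16·1.320240 − 1.281360) / 15 = 1.322832
(Column j=1 coincides with Simpson's rule on the same nodes.)

1.3228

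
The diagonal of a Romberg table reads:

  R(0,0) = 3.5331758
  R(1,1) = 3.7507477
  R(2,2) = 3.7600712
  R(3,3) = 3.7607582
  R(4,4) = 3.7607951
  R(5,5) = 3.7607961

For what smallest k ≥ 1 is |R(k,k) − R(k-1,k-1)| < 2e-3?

k = 3

|R(1,1) − R(0,0)| = 0.2175719 ≥ 2e-3
|R(2,2) − R(1,1)| = 0.0093235 ≥ 2e-3
|R(3,3) − R(2,2)| = 0.0006870 < 2e-3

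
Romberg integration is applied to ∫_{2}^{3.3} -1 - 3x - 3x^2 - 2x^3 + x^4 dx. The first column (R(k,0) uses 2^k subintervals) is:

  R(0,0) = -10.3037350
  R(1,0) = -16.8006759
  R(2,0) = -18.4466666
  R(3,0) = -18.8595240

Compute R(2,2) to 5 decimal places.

R(1,1) = (4·(-16.8006759) − (-10.3037350)) / 3 = -18.9663229
R(2,1) = -18.4466666 + (-18.4466666 − (-16.8006759))/3 = -18.9953302
R(2,2) = -18.9953302 + (-18.9953302 − (-18.9663229))/15 = -18.9972640

-18.99726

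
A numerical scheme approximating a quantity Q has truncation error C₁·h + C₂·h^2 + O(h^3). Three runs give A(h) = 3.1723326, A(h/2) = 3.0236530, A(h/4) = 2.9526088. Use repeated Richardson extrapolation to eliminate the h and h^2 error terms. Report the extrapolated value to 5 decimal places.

First eliminate the h term (factor 2^1 = 2):
  B₁ = (2·3.0236530 − 3.1723326)/1 = 2.8749734
  B₂ = (2·2.9526088 − 3.0236530)/1 = 2.8815646
Then eliminate the h^2 term (factor 2^2 = 4):
  (4·2.8815646 − 2.8749734)/3 = 2.8837617

2.88376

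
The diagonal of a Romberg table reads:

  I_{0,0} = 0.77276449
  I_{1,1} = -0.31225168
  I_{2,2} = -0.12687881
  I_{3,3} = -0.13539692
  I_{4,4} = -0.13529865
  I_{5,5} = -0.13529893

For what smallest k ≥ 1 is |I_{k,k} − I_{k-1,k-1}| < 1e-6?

|I_{1,1} − I_{0,0}| = 1.08501617 ≥ 1e-6
|I_{2,2} − I_{1,1}| = 0.18537287 ≥ 1e-6
|I_{3,3} − I_{2,2}| = 0.00851811 ≥ 1e-6
|I_{4,4} − I_{3,3}| = 0.00009827 ≥ 1e-6
|I_{5,5} − I_{4,4}| = 0.00000028 < 1e-6

k = 5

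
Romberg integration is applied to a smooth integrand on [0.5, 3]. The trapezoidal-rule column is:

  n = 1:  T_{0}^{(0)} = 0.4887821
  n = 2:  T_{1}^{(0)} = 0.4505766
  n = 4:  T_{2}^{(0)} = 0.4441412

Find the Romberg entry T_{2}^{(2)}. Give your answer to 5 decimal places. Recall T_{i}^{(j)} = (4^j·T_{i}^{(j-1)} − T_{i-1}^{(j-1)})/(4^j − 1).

Richardson extrapolation on the trapezoidal column (denominator 4−1=3):
T_{1}^{(1)} = 0.4505766 + (0.4505766 − 0.4887821)/3 = 0.4378414
T_{2}^{(1)} = 0.4441412 + (0.4441412 − 0.4505766)/3 = 0.4419961
T_{2}^{(2)} = (16·0.4419961 − 0.4378414) / 15 = 0.4422731

0.44227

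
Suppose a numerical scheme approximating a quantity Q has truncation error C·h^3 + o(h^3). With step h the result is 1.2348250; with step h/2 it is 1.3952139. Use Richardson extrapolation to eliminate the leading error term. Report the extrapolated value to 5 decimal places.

Extrapolated value = (8·A(h/2) − A(h)) / (8 − 1)
= (8·1.3952139 − 1.2348250) / 7
= 9.9268862 / 7 = 1.4181266

1.41813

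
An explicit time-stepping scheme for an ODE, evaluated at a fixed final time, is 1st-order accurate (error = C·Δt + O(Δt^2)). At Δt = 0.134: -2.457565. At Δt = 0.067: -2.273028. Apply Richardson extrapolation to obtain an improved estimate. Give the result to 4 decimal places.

-2.0885

Extrapolated value = (2·A(Δt/2) − A(Δt)) / (2 − 1)
= (2·(-2.273028) − (-2.457565)) / 1
= -2.088491 / 1 = -2.088491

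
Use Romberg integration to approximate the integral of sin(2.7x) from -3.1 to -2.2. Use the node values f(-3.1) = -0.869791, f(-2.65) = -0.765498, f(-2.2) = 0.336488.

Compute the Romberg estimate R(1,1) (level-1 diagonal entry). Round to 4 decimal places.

R(0,0) (trapezoid, 1 panel, h=0.9000): -0.239986
R(1,0) (trapezoid, 2 panels, h=0.4500): -0.464467
R(1,1) = -0.464467 + (-0.464467 − (-0.239986))/3 = -0.539294

-0.5393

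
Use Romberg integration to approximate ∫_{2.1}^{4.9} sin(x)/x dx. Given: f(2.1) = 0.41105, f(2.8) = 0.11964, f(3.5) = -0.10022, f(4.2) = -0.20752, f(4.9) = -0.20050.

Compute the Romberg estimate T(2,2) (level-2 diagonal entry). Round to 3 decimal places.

-0.079

T(0,0) (trapezoid, 1 panel, h=2.8000): 0.29477
T(1,0) (trapezoid, 2 panels, h=1.4000): 0.00708
T(2,0) (trapezoid, 4 panels, h=0.7000): -0.05798
T(1,1) = 0.00708 + (0.00708 − 0.29477)/3 = -0.08882
T(2,1) = -0.05798 + (-0.05798 − 0.00708)/3 = -0.07967
T(2,2) = -0.07967 + (-0.07967 − (-0.08882))/15 = -0.07906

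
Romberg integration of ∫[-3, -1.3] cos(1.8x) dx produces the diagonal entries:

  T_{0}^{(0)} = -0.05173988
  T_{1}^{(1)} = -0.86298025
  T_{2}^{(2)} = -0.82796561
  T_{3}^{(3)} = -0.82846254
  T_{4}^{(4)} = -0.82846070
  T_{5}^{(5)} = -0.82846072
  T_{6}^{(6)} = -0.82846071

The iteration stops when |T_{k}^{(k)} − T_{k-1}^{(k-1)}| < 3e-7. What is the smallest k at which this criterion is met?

k = 5

|T_{1}^{(1)} − T_{0}^{(0)}| = 0.81124037 ≥ 3e-7
|T_{2}^{(2)} − T_{1}^{(1)}| = 0.03501464 ≥ 3e-7
|T_{3}^{(3)} − T_{2}^{(2)}| = 0.00049693 ≥ 3e-7
|T_{4}^{(4)} − T_{3}^{(3)}| = 0.00000184 ≥ 3e-7
|T_{5}^{(5)} − T_{4}^{(4)}| = 0.00000002 < 3e-7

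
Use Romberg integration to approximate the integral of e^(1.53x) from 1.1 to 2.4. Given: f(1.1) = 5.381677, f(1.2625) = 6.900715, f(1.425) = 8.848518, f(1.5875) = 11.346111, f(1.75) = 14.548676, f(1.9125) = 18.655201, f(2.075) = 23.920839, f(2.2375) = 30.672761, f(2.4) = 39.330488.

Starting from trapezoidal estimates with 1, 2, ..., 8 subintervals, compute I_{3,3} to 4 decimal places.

22.1888

I_{0,0} (trapezoid, 1 panel, h=1.3000): 29.062907
I_{1,0} (trapezoid, 2 panels, h=0.6500): 23.988093
I_{2,0} (trapezoid, 4 panels, h=0.3250): 22.644088
I_{3,0} (trapezoid, 8 panels, h=0.1625): 22.302947
I_{1,1} = 23.988093 + (23.988093 − 29.062907)/3 = 22.296488
I_{2,1} = 22.644088 + (22.644088 − 23.988093)/3 = 22.196086
I_{3,1} = 22.302947 + (22.302947 − 22.644088)/3 = 22.189233
I_{2,2} = 22.196086 + (22.196086 − 22.296488)/15 = 22.189393
I_{3,2} = 22.189233 + (22.189233 − 22.196086)/15 = 22.188776
I_{3,3} = 22.188776 + (22.188776 − 22.189393)/63 = 22.188766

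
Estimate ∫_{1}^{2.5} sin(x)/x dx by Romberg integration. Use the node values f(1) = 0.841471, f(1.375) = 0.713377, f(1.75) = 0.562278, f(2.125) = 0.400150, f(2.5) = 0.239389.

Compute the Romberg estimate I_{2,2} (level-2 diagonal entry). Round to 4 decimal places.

I_{0,0} (trapezoid, 1 panel, h=1.5000): 0.810645
I_{1,0} (trapezoid, 2 panels, h=0.7500): 0.827031
I_{2,0} (trapezoid, 4 panels, h=0.3750): 0.831088
I_{1,1} = 0.827031 + (0.827031 − 0.810645)/3 = 0.832493
I_{2,1} = 0.831088 + (0.831088 − 0.827031)/3 = 0.832440
I_{2,2} = 0.832440 + (0.832440 − 0.832493)/15 = 0.832436

0.8324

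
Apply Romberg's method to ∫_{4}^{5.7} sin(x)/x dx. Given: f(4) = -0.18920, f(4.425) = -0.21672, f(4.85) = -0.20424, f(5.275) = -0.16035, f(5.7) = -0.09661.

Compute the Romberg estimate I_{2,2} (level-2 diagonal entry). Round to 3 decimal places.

-0.312

I_{0,0} (trapezoid, 1 panel, h=1.7000): -0.24294
I_{1,0} (trapezoid, 2 panels, h=0.8500): -0.29507
I_{2,0} (trapezoid, 4 panels, h=0.4250): -0.30779
I_{1,1} = -0.29507 + (-0.29507 − (-0.24294))/3 = -0.31245
I_{2,1} = -0.30779 + (-0.30779 − (-0.29507))/3 = -0.31203
I_{2,2} = -0.31203 + (-0.31203 − (-0.31245))/15 = -0.31200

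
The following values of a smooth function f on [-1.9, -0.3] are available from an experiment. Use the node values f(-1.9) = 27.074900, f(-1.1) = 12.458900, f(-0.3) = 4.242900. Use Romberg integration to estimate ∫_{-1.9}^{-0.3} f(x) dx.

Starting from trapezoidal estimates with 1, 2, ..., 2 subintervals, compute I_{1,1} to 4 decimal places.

21.6409

I_{0,0} (trapezoid, 1 panel, h=1.6000): 25.054240
I_{1,0} (trapezoid, 2 panels, h=0.8000): 22.494240
I_{1,1} = 22.494240 + (22.494240 − 25.054240)/3 = 21.640907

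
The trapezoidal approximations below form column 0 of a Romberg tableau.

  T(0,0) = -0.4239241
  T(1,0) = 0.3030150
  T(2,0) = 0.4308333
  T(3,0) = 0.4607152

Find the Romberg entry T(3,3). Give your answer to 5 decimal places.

0.47052

Richardson extrapolation on the trapezoidal column (denominator 4−1=3):
T(1,1) = 0.3030150 + (0.3030150 − (-0.4239241))/3 = 0.5453280
T(2,1) = 0.4308333 + (0.4308333 − 0.3030150)/3 = 0.4734394
T(3,1) = 0.4607152 + (0.4607152 − 0.4308333)/3 = 0.4706758
T(2,2) = (16·0.4734394 − 0.5453280) / 15 = 0.4686468
T(3,2) = (16·0.4706758 − 0.4734394) / 15 = 0.4704916
T(3,3) = (64·0.4704916 − 0.4686468) / 63 = 0.4705209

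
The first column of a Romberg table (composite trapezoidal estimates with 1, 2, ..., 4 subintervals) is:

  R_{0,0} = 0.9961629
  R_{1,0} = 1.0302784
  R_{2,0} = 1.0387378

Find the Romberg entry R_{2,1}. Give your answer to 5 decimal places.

Richardson extrapolation on the trapezoidal column (denominator 4−1=3):
R_{2,1} = (4·1.0387378 − 1.0302784) / 3 = 1.0415576
(Column j=1 coincides with Simpson's rule on the same nodes.)

1.04156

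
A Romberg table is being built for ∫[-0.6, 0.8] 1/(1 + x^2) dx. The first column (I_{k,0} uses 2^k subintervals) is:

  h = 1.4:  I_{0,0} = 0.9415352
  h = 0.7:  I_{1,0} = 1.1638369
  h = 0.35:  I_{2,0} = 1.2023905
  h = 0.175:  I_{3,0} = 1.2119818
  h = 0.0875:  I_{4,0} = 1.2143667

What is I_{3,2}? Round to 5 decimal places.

Richardson extrapolation on the trapezoidal column (denominator 4−1=3):
I_{2,1} = 1.2023905 + (1.2023905 − 1.1638369)/3 = 1.2152417
I_{3,1} = (4·1.2119818 − 1.2023905) / 3 = 1.2151789
I_{3,2} = 1.2151789 + (1.2151789 − 1.2152417)/15 = 1.2151747

1.21517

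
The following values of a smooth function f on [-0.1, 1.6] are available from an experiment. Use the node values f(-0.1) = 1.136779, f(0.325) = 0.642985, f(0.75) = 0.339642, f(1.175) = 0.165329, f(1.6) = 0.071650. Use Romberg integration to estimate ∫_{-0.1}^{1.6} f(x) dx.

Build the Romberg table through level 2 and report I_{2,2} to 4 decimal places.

I_{0,0} (trapezoid, 1 panel, h=1.7000): 1.027165
I_{1,0} (trapezoid, 2 panels, h=0.8500): 0.802278
I_{2,0} (trapezoid, 4 panels, h=0.4250): 0.744672
I_{1,1} = 0.802278 + (0.802278 − 1.027165)/3 = 0.727316
I_{2,1} = 0.744672 + (0.744672 − 0.802278)/3 = 0.725470
I_{2,2} = 0.725470 + (0.725470 − 0.727316)/15 = 0.725347

0.7253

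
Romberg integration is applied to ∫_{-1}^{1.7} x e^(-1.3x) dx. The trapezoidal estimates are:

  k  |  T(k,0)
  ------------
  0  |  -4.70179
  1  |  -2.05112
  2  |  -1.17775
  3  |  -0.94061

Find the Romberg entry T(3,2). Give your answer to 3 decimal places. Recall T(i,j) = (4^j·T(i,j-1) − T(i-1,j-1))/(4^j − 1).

Richardson extrapolation on the trapezoidal column (denominator 4−1=3):
T(2,1) = -1.17775 + (-1.17775 − (-2.05112))/3 = -0.88663
T(3,1) = (4·(-0.94061) − (-1.17775)) / 3 = -0.86156
T(3,2) = -0.86156 + (-0.86156 − (-0.88663))/15 = -0.85989

-0.860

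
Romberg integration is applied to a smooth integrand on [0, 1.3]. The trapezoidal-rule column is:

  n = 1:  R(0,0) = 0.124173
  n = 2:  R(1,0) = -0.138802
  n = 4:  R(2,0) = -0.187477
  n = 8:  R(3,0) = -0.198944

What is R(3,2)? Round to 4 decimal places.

Richardson extrapolation on the trapezoidal column (denominator 4−1=3):
R(2,1) = (4·(-0.187477) − (-0.138802)) / 3 = -0.203702
R(3,1) = -0.198944 + (-0.198944 − (-0.187477))/3 = -0.202766
R(3,2) = -0.202766 + (-0.202766 − (-0.203702))/15 = -0.202704

-0.2027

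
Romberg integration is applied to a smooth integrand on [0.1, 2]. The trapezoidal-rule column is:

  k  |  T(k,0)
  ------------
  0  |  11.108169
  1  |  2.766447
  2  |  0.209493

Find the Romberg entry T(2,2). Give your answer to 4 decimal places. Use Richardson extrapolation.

T(1,1) = (4·2.766447 − 11.108169) / 3 = -0.014127
T(2,1) = (4·0.209493 − 2.766447) / 3 = -0.642825
T(2,2) = (16·(-0.642825) − (-0.014127)) / 15 = -0.684738
(Column j=1 coincides with Simpson's rule on the same nodes.)

-0.6847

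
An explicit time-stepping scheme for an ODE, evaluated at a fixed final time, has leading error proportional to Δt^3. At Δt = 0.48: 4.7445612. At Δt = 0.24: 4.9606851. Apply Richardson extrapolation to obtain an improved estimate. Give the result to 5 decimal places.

4.99156

Extrapolated value = (8·A(Δt/2) − A(Δt)) / (8 − 1)
= (8·4.9606851 − 4.7445612) / 7
= 34.9409196 / 7 = 4.9915599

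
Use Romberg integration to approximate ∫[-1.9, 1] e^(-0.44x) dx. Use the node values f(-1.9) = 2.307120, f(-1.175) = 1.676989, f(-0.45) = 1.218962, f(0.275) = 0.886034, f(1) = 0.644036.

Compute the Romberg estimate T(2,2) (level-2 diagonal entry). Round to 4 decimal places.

T(0,0) (trapezoid, 1 panel, h=2.9000): 4.279176
T(1,0) (trapezoid, 2 panels, h=1.4500): 3.907083
T(2,0) (trapezoid, 4 panels, h=0.7250): 3.811733
T(1,1) = 3.907083 + (3.907083 − 4.279176)/3 = 3.783052
T(2,1) = 3.811733 + (3.811733 − 3.907083)/3 = 3.779950
T(2,2) = 3.779950 + (3.779950 − 3.783052)/15 = 3.779743

3.7797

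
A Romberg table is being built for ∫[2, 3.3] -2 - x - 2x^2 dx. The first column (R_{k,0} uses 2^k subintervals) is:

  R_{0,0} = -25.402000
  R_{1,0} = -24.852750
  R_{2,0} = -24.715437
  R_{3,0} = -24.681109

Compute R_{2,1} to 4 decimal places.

-24.6697

Richardson extrapolation on the trapezoidal column (denominator 4−1=3):
R_{2,1} = (4·(-24.715437) − (-24.852750)) / 3 = -24.669666
(Column j=1 coincides with Simpson's rule on the same nodes.)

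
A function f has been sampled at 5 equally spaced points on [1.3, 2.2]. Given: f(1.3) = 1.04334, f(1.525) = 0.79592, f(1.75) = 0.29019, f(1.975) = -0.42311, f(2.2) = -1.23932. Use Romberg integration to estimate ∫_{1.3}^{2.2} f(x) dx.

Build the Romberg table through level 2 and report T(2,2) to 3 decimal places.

T(0,0) (trapezoid, 1 panel, h=0.9000): -0.08819
T(1,0) (trapezoid, 2 panels, h=0.4500): 0.08649
T(2,0) (trapezoid, 4 panels, h=0.2250): 0.12713
T(1,1) = 0.08649 + (0.08649 − (-0.08819))/3 = 0.14472
T(2,1) = 0.12713 + (0.12713 − 0.08649)/3 = 0.14068
T(2,2) = 0.14068 + (0.14068 − 0.14472)/15 = 0.14041

0.140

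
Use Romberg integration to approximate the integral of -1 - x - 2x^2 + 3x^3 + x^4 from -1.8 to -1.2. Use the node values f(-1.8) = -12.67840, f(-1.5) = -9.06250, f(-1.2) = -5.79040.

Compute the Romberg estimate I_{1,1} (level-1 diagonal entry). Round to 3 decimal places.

I_{0,0} (trapezoid, 1 panel, h=0.6000): -5.54064
I_{1,0} (trapezoid, 2 panels, h=0.3000): -5.48907
I_{1,1} = -5.48907 + (-5.48907 − (-5.54064))/3 = -5.47188

-5.472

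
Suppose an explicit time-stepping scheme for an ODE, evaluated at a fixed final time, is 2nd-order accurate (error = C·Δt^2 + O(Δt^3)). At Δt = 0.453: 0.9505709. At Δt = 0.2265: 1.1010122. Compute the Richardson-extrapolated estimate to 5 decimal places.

1.15116

The leading error scales as Δt^2; refining by a factor of 2 reduces it by 2^2 = 4.
Extrapolated value = (4·A(Δt/2) − A(Δt)) / (4 − 1)
= (4·1.1010122 − 0.9505709) / 3
= 3.4534779 / 3 = 1.1511593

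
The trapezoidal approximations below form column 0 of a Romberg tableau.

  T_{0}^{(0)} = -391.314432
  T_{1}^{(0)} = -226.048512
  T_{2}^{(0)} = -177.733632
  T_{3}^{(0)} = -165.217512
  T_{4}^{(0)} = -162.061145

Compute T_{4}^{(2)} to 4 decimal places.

-161.0066

Richardson extrapolation on the trapezoidal column (denominator 4−1=3):
T_{3}^{(1)} = -165.217512 + (-165.217512 − (-177.733632))/3 = -161.045472
T_{4}^{(1)} = -162.061145 + (-162.061145 − (-165.217512))/3 = -161.009023
T_{4}^{(2)} = (16·(-161.009023) − (-161.045472)) / 15 = -161.006593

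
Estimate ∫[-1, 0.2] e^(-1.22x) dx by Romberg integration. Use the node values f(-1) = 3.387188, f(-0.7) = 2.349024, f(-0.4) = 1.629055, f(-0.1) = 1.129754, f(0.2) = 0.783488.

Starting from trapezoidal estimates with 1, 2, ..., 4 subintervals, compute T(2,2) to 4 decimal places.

T(0,0) (trapezoid, 1 panel, h=1.2000): 2.502406
T(1,0) (trapezoid, 2 panels, h=0.6000): 2.228636
T(2,0) (trapezoid, 4 panels, h=0.3000): 2.157951
T(1,1) = 2.228636 + (2.228636 − 2.502406)/3 = 2.137379
T(2,1) = 2.157951 + (2.157951 − 2.228636)/3 = 2.134389
T(2,2) = 2.134389 + (2.134389 − 2.137379)/15 = 2.134190

2.1342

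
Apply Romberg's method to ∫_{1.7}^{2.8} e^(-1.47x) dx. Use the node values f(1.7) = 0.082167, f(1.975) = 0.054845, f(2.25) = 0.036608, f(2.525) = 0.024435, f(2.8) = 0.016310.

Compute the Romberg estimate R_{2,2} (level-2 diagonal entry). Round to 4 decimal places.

R_{0,0} (trapezoid, 1 panel, h=1.1000): 0.054162
R_{1,0} (trapezoid, 2 panels, h=0.5500): 0.047216
R_{2,0} (trapezoid, 4 panels, h=0.2750): 0.045410
R_{1,1} = 0.047216 + (0.047216 − 0.054162)/3 = 0.044901
R_{2,1} = 0.045410 + (0.045410 − 0.047216)/3 = 0.044808
R_{2,2} = 0.044808 + (0.044808 − 0.044901)/15 = 0.044802

0.0448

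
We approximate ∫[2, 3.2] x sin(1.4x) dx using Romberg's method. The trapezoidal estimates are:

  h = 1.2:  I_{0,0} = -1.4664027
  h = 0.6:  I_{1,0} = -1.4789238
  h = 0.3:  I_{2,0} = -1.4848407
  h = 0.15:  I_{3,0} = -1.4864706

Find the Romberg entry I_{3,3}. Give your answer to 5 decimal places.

-1.48703

I_{1,1} = -1.4789238 + (-1.4789238 − (-1.4664027))/3 = -1.4830975
I_{2,1} = -1.4848407 + (-1.4848407 − (-1.4789238))/3 = -1.4868130
I_{3,1} = -1.4864706 + (-1.4864706 − (-1.4848407))/3 = -1.4870139
I_{2,2} = -1.4868130 + (-1.4868130 − (-1.4830975))/15 = -1.4870607
I_{3,2} = -1.4870139 + (-1.4870139 − (-1.4868130))/15 = -1.4870273
I_{3,3} = -1.4870273 + (-1.4870273 − (-1.4870607))/63 = -1.4870268
(Column j=1 coincides with Simpson's rule on the same nodes.)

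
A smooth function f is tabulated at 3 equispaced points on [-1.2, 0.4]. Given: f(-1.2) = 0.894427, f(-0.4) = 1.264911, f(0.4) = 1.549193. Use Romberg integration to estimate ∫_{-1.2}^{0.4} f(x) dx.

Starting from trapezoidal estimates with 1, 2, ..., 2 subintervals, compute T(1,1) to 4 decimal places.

2.0009

T(0,0) (trapezoid, 1 panel, h=1.6000): 1.954896
T(1,0) (trapezoid, 2 panels, h=0.8000): 1.989377
T(1,1) = 1.989377 + (1.989377 − 1.954896)/3 = 2.000871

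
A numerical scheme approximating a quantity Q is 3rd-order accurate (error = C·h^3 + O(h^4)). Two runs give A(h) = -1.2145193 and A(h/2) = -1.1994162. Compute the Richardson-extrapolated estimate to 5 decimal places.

-1.19726

Extrapolated value = (8·A(h/2) − A(h)) / (8 − 1)
= (8·(-1.1994162) − (-1.2145193)) / 7
= -8.3808103 / 7 = -1.1972586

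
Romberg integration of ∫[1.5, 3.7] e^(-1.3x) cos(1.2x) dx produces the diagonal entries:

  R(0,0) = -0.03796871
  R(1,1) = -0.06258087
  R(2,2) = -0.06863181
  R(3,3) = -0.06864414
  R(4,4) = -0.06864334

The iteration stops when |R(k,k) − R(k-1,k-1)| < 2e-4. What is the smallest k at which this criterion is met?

|R(1,1) − R(0,0)| = 0.02461216 ≥ 2e-4
|R(2,2) − R(1,1)| = 0.00605094 ≥ 2e-4
|R(3,3) − R(2,2)| = 0.00001233 < 2e-4

k = 3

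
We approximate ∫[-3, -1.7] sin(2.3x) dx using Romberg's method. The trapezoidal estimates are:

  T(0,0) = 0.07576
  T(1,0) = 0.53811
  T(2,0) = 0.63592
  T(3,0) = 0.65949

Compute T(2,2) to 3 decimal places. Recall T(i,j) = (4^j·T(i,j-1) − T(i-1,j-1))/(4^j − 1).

Richardson extrapolation on the trapezoidal column (denominator 4−1=3):
T(1,1) = (4·0.53811 − 0.07576) / 3 = 0.69223
T(2,1) = (4·0.63592 − 0.53811) / 3 = 0.66852
T(2,2) = 0.66852 + (0.66852 − 0.69223)/15 = 0.66694
(Column j=1 coincides with Simpson's rule on the same nodes.)

0.667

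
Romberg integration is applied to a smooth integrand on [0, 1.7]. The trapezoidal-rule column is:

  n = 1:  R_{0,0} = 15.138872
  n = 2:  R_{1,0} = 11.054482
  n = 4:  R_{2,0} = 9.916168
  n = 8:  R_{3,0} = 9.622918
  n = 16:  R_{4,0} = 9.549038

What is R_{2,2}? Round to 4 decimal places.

Richardson extrapolation on the trapezoidal column (denominator 4−1=3):
R_{1,1} = 11.054482 + (11.054482 − 15.138872)/3 = 9.693019
R_{2,1} = (4·9.916168 − 11.054482) / 3 = 9.536730
R_{2,2} = 9.536730 + (9.536730 − 9.693019)/15 = 9.526311

9.5263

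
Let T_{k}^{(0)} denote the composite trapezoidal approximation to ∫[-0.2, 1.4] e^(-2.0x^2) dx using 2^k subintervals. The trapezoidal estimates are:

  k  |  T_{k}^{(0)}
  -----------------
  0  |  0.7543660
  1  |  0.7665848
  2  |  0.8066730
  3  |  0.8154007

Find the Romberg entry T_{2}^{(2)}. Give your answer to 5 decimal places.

Richardson extrapolation on the trapezoidal column (denominator 4−1=3):
T_{1}^{(1)} = (4·0.7665848 − 0.7543660) / 3 = 0.7706577
T_{2}^{(1)} = (4·0.8066730 − 0.7665848) / 3 = 0.8200357
T_{2}^{(2)} = (16·0.8200357 − 0.7706577) / 15 = 0.8233276
(Column j=1 coincides with Simpson's rule on the same nodes.)

0.82333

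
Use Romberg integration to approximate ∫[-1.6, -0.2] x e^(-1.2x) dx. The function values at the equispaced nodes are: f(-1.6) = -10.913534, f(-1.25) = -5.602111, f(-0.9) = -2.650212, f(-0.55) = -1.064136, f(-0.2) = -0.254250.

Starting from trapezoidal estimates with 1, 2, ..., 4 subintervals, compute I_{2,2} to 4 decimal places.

-5.0291

I_{0,0} (trapezoid, 1 panel, h=1.4000): -7.817449
I_{1,0} (trapezoid, 2 panels, h=0.7000): -5.763873
I_{2,0} (trapezoid, 4 panels, h=0.3500): -5.215123
I_{1,1} = -5.763873 + (-5.763873 − (-7.817449))/3 = -5.079348
I_{2,1} = -5.215123 + (-5.215123 − (-5.763873))/3 = -5.032206
I_{2,2} = -5.032206 + (-5.032206 − (-5.079348))/15 = -5.029063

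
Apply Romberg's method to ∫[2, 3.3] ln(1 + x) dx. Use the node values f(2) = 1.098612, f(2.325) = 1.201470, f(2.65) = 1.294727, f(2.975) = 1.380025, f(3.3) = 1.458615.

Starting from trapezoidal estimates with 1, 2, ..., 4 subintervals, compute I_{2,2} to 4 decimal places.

I_{0,0} (trapezoid, 1 panel, h=1.3000): 1.662198
I_{1,0} (trapezoid, 2 panels, h=0.6500): 1.672671
I_{2,0} (trapezoid, 4 panels, h=0.3250): 1.675322
I_{1,1} = 1.672671 + (1.672671 − 1.662198)/3 = 1.676162
I_{2,1} = 1.675322 + (1.675322 − 1.672671)/3 = 1.676206
I_{2,2} = 1.676206 + (1.676206 − 1.676162)/15 = 1.676209

1.6762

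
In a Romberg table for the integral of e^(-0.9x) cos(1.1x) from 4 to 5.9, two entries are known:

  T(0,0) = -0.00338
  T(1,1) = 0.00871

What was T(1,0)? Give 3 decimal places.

From T(1,1) = (4·T(1,0) − T(0,0))/3, solve for T(1,0):
4·T(1,0) = 3·0.00871 + (-0.00338) = 0.02275
T(1,0) = 0.00569

0.006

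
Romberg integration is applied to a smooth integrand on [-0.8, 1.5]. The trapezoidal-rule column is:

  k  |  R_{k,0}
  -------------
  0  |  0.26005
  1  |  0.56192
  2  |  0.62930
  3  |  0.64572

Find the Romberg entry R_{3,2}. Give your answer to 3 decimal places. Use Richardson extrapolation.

0.651

R_{2,1} = (4·0.62930 − 0.56192) / 3 = 0.65176
R_{3,1} = (4·0.64572 − 0.62930) / 3 = 0.65119
R_{3,2} = (16·0.65119 − 0.65176) / 15 = 0.65115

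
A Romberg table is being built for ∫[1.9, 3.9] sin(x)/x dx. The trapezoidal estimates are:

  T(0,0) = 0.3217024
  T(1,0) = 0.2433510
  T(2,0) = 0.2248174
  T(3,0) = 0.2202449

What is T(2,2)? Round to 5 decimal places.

T(1,1) = (4·0.2433510 − 0.3217024) / 3 = 0.2172339
T(2,1) = 0.2248174 + (0.2248174 − 0.2433510)/3 = 0.2186395
T(2,2) = (16·0.2186395 − 0.2172339) / 15 = 0.2187332
(Column j=1 coincides with Simpson's rule on the same nodes.)

0.21873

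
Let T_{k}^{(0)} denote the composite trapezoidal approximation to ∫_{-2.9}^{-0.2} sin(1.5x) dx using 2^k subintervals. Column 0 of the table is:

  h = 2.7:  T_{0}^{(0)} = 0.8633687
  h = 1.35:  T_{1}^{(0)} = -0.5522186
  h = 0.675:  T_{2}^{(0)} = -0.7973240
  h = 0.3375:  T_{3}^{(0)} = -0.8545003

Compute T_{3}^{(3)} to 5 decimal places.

-0.87326

Richardson extrapolation on the trapezoidal column (denominator 4−1=3):
T_{1}^{(1)} = (4·(-0.5522186) − 0.8633687) / 3 = -1.0240810
T_{2}^{(1)} = -0.7973240 + (-0.7973240 − (-0.5522186))/3 = -0.8790258
T_{3}^{(1)} = -0.8545003 + (-0.8545003 − (-0.7973240))/3 = -0.8735591
T_{2}^{(2)} = (16·(-0.8790258) − (-1.0240810)) / 15 = -0.8693555
T_{3}^{(2)} = (16·(-0.8735591) − (-0.8790258)) / 15 = -0.8731947
T_{3}^{(3)} = (64·(-0.8731947) − (-0.8693555)) / 63 = -0.8732556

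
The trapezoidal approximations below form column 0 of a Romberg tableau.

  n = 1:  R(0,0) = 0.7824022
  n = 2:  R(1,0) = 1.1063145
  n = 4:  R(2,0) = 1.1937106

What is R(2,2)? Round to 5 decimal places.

Richardson extrapolation on the trapezoidal column (denominator 4−1=3):
R(1,1) = (4·1.1063145 − 0.7824022) / 3 = 1.2142853
R(2,1) = (4·1.1937106 − 1.1063145) / 3 = 1.2228426
R(2,2) = (16·1.2228426 − 1.2142853) / 15 = 1.2234131
(Column j=1 coincides with Simpson's rule on the same nodes.)

1.22341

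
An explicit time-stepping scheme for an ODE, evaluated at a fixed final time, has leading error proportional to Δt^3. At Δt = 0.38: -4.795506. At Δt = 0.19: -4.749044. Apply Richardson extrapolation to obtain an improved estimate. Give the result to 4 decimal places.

The leading error scales as Δt^3; refining by a factor of 2 reduces it by 2^3 = 8.
Extrapolated value = (8·A(Δt/2) − A(Δt)) / (8 − 1)
= (8·(-4.749044) − (-4.795506)) / 7
= -33.196846 / 7 = -4.742407

-4.7424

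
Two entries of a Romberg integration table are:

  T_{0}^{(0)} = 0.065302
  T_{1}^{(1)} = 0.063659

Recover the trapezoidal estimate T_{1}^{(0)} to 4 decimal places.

From T_{1}^{(1)} = (4·T_{1}^{(0)} − T_{0}^{(0)})/3, solve for T_{1}^{(0)}:
4·T_{1}^{(0)} = 3·0.063659 + 0.065302 = 0.256279
T_{1}^{(0)} = 0.064070

0.0641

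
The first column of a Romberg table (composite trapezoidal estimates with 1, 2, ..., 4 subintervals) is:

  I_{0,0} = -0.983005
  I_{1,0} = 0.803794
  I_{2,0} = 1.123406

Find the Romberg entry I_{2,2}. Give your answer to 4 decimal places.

1.2186

I_{1,1} = 0.803794 + (0.803794 − (-0.983005))/3 = 1.399394
I_{2,1} = (4·1.123406 − 0.803794) / 3 = 1.229943
I_{2,2} = 1.229943 + (1.229943 − 1.399394)/15 = 1.218646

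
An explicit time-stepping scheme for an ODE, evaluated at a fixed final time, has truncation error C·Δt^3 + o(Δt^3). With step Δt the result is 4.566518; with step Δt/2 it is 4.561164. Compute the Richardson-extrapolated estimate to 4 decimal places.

4.5604

The leading error scales as Δt^3; refining by a factor of 2 reduces it by 2^3 = 8.
Extrapolated value = (8·A(Δt/2) − A(Δt)) / (8 − 1)
= (8·4.561164 − 4.566518) / 7
= 31.922794 / 7 = 4.560399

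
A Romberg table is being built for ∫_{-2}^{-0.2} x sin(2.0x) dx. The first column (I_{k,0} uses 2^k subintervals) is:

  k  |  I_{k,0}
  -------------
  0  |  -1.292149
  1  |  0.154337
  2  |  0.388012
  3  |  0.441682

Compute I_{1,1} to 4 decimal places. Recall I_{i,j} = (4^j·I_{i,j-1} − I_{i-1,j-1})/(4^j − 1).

I_{1,1} = 0.154337 + (0.154337 − (-1.292149))/3 = 0.636499

0.6365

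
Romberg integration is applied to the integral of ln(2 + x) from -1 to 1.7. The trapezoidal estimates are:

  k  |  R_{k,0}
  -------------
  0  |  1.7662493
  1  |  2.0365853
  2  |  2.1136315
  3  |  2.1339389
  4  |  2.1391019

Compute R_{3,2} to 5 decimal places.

2.14080

Richardson extrapolation on the trapezoidal column (denominator 4−1=3):
R_{2,1} = (4·2.1136315 − 2.0365853) / 3 = 2.1393136
R_{3,1} = 2.1339389 + (2.1339389 − 2.1136315)/3 = 2.1407080
R_{3,2} = (16·2.1407080 − 2.1393136) / 15 = 2.1408010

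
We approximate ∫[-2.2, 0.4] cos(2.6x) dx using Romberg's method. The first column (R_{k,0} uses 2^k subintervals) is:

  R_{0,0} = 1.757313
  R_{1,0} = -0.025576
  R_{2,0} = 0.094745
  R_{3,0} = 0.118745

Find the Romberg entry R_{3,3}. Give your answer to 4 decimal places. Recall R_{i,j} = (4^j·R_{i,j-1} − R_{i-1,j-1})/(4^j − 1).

Richardson extrapolation on the trapezoidal column (denominator 4−1=3):
R_{1,1} = (4·(-0.025576) − 1.757313) / 3 = -0.619872
R_{2,1} = (4·0.094745 − (-0.025576)) / 3 = 0.134852
R_{3,1} = 0.118745 + (0.118745 − 0.094745)/3 = 0.126745
R_{2,2} = 0.134852 + (0.134852 − (-0.619872))/15 = 0.185167
R_{3,2} = (16·0.126745 − 0.134852) / 15 = 0.126205
R_{3,3} = 0.126205 + (0.126205 − 0.185167)/63 = 0.125269
(Column j=1 coincides with Simpson's rule on the same nodes.)

0.1253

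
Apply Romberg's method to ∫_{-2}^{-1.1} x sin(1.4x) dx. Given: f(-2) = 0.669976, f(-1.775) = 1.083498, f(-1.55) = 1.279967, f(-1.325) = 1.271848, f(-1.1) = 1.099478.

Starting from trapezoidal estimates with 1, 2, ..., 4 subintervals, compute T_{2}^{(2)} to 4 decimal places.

1.0312

T_{0}^{(0)} (trapezoid, 1 panel, h=0.9000): 0.796254
T_{1}^{(0)} (trapezoid, 2 panels, h=0.4500): 0.974112
T_{2}^{(0)} (trapezoid, 4 panels, h=0.2250): 1.017009
T_{1}^{(1)} = 0.974112 + (0.974112 − 0.796254)/3 = 1.033398
T_{2}^{(1)} = 1.017009 + (1.017009 − 0.974112)/3 = 1.031308
T_{2}^{(2)} = 1.031308 + (1.031308 − 1.033398)/15 = 1.031169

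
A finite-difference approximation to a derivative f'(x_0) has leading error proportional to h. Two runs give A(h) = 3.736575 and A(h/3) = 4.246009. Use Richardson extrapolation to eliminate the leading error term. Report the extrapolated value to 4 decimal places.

4.5007

The leading error scales as h; refining by a factor of 3 reduces it by 3^1 = 3.
Extrapolated value = (3·A(h/3) − A(h)) / (3 − 1)
= (3·4.246009 − 3.736575) / 2
= 9.001452 / 2 = 4.500726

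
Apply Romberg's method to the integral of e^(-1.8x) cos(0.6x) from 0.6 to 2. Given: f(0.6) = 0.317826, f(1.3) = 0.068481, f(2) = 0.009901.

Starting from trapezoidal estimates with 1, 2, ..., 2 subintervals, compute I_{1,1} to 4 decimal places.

I_{0,0} (trapezoid, 1 panel, h=1.4000): 0.229409
I_{1,0} (trapezoid, 2 panels, h=0.7000): 0.162641
I_{1,1} = 0.162641 + (0.162641 − 0.229409)/3 = 0.140385

0.1404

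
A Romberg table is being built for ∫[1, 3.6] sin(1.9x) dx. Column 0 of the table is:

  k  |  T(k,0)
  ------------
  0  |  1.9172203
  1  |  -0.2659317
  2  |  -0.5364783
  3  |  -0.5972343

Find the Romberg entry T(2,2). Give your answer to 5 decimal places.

-0.60219

Richardson extrapolation on the trapezoidal column (denominator 4−1=3):
T(1,1) = (4·(-0.2659317) − 1.9172203) / 3 = -0.9936490
T(2,1) = (4·(-0.5364783) − (-0.2659317)) / 3 = -0.6266605
T(2,2) = (16·(-0.6266605) − (-0.9936490)) / 15 = -0.6021946
(Column j=1 coincides with Simpson's rule on the same nodes.)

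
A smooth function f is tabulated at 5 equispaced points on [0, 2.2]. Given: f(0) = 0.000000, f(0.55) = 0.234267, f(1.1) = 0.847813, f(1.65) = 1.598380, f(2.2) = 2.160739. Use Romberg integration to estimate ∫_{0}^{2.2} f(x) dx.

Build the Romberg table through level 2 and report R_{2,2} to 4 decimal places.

R_{0,0} (trapezoid, 1 panel, h=2.2000): 2.376813
R_{1,0} (trapezoid, 2 panels, h=1.1000): 2.121001
R_{2,0} (trapezoid, 4 panels, h=0.5500): 2.068456
R_{1,1} = 2.121001 + (2.121001 − 2.376813)/3 = 2.035730
R_{2,1} = 2.068456 + (2.068456 − 2.121001)/3 = 2.050941
R_{2,2} = 2.050941 + (2.050941 − 2.035730)/15 = 2.051955

2.0520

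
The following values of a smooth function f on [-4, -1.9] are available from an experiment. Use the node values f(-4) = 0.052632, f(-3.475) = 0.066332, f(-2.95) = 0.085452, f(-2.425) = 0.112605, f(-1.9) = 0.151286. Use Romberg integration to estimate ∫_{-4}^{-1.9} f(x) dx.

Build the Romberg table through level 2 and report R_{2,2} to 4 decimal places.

R_{0,0} (trapezoid, 1 panel, h=2.1000): 0.214114
R_{1,0} (trapezoid, 2 panels, h=1.0500): 0.196782
R_{2,0} (trapezoid, 4 panels, h=0.5250): 0.192333
R_{1,1} = 0.196782 + (0.196782 − 0.214114)/3 = 0.191005
R_{2,1} = 0.192333 + (0.192333 − 0.196782)/3 = 0.190850
R_{2,2} = 0.190850 + (0.190850 − 0.191005)/15 = 0.190840

0.1908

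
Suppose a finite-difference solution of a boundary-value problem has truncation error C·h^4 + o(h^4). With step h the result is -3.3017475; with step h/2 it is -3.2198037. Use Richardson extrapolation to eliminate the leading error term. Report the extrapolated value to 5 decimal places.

The leading error scales as h^4; refining by a factor of 2 reduces it by 2^4 = 16.
Extrapolated value = (16·A(h/2) − A(h)) / (16 − 1)
= (16·(-3.2198037) − (-3.3017475)) / 15
= -48.2151117 / 15 = -3.2143408

-3.21434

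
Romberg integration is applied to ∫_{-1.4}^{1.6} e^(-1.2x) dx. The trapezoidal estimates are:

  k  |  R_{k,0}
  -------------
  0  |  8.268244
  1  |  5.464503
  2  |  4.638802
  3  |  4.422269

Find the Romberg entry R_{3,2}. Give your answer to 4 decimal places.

Richardson extrapolation on the trapezoidal column (denominator 4−1=3):
R_{2,1} = (4·4.638802 − 5.464503) / 3 = 4.363568
R_{3,1} = (4·4.422269 − 4.638802) / 3 = 4.350091
R_{3,2} = 4.350091 + (4.350091 − 4.363568)/15 = 4.349193

4.3492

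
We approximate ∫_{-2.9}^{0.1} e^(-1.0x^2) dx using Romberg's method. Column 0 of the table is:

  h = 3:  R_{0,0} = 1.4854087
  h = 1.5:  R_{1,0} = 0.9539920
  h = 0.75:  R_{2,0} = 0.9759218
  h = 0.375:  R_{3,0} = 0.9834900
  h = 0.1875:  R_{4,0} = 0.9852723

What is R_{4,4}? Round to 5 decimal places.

0.98585

Richardson extrapolation on the trapezoidal column (denominator 4−1=3):
R_{1,1} = 0.9539920 + (0.9539920 − 1.4854087)/3 = 0.7768531
R_{2,1} = (4·0.9759218 − 0.9539920) / 3 = 0.9832317
R_{3,1} = 0.9834900 + (0.9834900 − 0.9759218)/3 = 0.9860127
R_{4,1} = (4·0.9852723 − 0.9834900) / 3 = 0.9858664
R_{2,2} = 0.9832317 + (0.9832317 − 0.7768531)/15 = 0.9969903
R_{3,2} = (16·0.9860127 − 0.9832317) / 15 = 0.9861981
R_{4,2} = 0.9858664 + (0.9858664 − 0.9860127)/15 = 0.9858566
R_{3,3} = 0.9861981 + (0.9861981 − 0.9969903)/63 = 0.9860268
R_{4,3} = 0.9858566 + (0.9858566 − 0.9861981)/63 = 0.9858512
R_{4,4} = (256·0.9858512 − 0.9860268) / 255 = 0.9858505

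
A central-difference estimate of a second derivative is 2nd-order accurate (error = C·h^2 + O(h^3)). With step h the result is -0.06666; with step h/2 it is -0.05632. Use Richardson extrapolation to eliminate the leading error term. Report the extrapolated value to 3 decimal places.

The leading error scales as h^2; refining by a factor of 2 reduces it by 2^2 = 4.
Extrapolated value = (4·A(h/2) − A(h)) / (4 − 1)
= (4·(-0.05632) − (-0.06666)) / 3
= -0.15862 / 3 = -0.05287

-0.053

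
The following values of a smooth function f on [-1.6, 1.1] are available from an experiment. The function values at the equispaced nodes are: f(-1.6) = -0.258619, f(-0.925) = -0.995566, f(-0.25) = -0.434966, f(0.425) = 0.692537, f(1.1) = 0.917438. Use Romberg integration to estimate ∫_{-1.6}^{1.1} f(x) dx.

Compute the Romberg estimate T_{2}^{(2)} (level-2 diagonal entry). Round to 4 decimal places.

T_{0}^{(0)} (trapezoid, 1 panel, h=2.7000): 0.889406
T_{1}^{(0)} (trapezoid, 2 panels, h=1.3500): -0.142501
T_{2}^{(0)} (trapezoid, 4 panels, h=0.6750): -0.275795
T_{1}^{(1)} = -0.142501 + (-0.142501 − 0.889406)/3 = -0.486470
T_{2}^{(1)} = -0.275795 + (-0.275795 − (-0.142501))/3 = -0.320226
T_{2}^{(2)} = -0.320226 + (-0.320226 − (-0.486470))/15 = -0.309143

-0.3091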